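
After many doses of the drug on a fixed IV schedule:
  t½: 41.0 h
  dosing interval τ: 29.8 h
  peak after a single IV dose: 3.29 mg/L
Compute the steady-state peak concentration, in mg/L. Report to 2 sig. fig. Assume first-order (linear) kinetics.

k = ln2 / t½ = 0.693147 / 41.0 = 0.01691 h⁻¹
e^(−kτ) = e^(−0.01691 × 29.8) = 0.6042
Accumulation ratio R = 1 / (1 − e^(−kτ)) = 1 / (1 − 0.6042) = 2.527
Steady-state peak = C₀ × R = 3.29 × 2.527 = 8.314 mg/L

8.3 mg/L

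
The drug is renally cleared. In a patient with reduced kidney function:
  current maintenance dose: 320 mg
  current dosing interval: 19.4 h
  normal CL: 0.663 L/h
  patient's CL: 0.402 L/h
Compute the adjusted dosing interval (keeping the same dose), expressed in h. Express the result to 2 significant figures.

32 h

To keep the same average steady-state level, dosing rate must scale with clearance.
CL ratio = 0.402 / 0.663 = 0.6063
New interval (same dose) = 19.4 / 0.6063 = 32.00 h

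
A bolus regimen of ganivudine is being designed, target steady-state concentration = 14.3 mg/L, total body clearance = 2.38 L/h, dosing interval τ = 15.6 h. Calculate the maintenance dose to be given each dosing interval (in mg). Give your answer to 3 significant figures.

531 mg

At steady state, Dose/τ = Css × CL.
Dose = Css × CL × τ = 14.3 × 2.380 × 15.6 = 530.9 mg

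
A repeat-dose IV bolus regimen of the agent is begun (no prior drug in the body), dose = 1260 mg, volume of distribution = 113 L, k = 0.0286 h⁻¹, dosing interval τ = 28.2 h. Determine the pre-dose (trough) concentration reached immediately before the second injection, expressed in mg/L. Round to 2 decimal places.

4.98 mg/L

C₀ per dose = Dose / Vd = 1260 / 113 = 11.15 mg/L
Fraction remaining after one interval: r = e^(−kτ) = e^(−0.02860 × 28.2) = 0.4464
Before dose 2, 1 dose has been given (aged 1τ).
C_trough = C₀ × r = 11.15 × 0.4464 = 4.977 mg/L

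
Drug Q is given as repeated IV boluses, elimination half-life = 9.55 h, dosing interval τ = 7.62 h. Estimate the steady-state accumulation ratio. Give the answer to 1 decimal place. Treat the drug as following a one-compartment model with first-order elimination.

k = ln2 / t½ = 0.693147 / 9.55 = 0.07258 h⁻¹
e^(−kτ) = e^(−0.07258 × 7.62) = 0.5752
Accumulation ratio R = 1 / (1 − e^(−kτ)) = 1 / (1 − 0.5752) = 2.354

2.4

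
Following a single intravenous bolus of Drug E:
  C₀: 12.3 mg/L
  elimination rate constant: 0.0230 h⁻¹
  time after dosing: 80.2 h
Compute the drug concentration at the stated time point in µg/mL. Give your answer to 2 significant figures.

1.9 µg/mL

C = C₀ · e^(−k·t) = 12.30 × e^(−0.02300 × 80.2)
  = 12.30 × 0.1581 = 1.945 mg/L
(1.945 mg/L = 1.945 µg/mL)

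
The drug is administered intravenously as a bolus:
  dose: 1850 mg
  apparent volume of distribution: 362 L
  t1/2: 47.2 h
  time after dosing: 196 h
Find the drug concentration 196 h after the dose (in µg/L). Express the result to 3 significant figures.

287 µg/L

C₀ = Dose / Vd = 1850 / 362 = 5.110 mg/L
k = ln2 / t½ = 0.693147 / 47.2 = 0.01469 h⁻¹
C = C₀ · e^(−k·t) = 5.110 × e^(−0.01469 × 196)
  = 5.110 × 0.05618 = 0.2871 mg/L
Convert: 0.2871 mg/L × 1000 = 287.1 µg/L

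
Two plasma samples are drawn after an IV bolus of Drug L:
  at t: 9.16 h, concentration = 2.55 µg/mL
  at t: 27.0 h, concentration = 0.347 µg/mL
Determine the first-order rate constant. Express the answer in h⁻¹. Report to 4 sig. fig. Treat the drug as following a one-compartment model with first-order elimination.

k = ln(C₁/C₂) / (t₂ − t₁) = ln(2.55/0.347) / (27.0 − 9.16)
  = 1.995 / 17.84 = 0.1118 h⁻¹

0.1118 h⁻¹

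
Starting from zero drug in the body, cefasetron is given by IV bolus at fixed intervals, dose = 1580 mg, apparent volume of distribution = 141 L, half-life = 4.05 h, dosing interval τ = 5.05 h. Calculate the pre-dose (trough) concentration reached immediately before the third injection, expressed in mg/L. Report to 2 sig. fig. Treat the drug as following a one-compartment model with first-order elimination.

6.7 mg/L

C₀ per dose = Dose / Vd = 1580 / 141 = 11.21 mg/L
k = ln2 / t½ = 0.693147 / 4.05 = 0.1711 h⁻¹
Fraction remaining after one interval: r = e^(−kτ) = e^(−0.1711 × 5.05) = 0.4214
Before dose 3, 2 doses have been given (aged 1τ, 2τ).
C_trough = C₀ × (r + r²) = 11.21 × (0.4214 + 0.1776) = 6.715 mg/L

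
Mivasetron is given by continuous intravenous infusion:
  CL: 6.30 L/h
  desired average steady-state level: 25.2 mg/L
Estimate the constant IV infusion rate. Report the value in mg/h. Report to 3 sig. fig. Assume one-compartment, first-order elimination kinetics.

At steady state, infusion rate R₀ = Css × CL = 25.2 × 6.300 = 158.8 mg/h

159 mg/h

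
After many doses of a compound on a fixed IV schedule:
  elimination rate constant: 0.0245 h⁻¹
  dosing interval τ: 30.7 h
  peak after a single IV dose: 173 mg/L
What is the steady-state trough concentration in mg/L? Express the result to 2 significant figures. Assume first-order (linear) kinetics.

e^(−kτ) = e^(−0.02450 × 30.7) = 0.4714
Accumulation ratio R = 1 / (1 − e^(−kτ)) = 1 / (1 − 0.4714) = 1.892
Steady-state trough = C₀ × R × e^(−kτ) = 173 × 1.892 × 0.4714 = 154.3 mg/L

150 mg/L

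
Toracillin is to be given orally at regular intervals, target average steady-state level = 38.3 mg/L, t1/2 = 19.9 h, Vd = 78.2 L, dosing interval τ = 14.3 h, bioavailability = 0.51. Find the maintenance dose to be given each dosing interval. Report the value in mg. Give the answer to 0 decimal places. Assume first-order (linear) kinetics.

2925 mg

k = ln2 / t½ = 0.693147 / 19.9 = 0.03483 h⁻¹
CL = k × Vd = 0.03483 × 78.2 = 2.724 L/h
At steady state, F × (Dose/τ) = Css × CL.
Dose = Css × CL × τ / F = 38.3 × 2.724 × 14.3 / 0.51 = 2925 mg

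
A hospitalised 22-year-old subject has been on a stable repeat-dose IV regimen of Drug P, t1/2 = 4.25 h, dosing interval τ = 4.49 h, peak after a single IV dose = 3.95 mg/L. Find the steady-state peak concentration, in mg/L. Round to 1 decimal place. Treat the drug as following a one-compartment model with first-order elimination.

k = ln2 / t½ = 0.693147 / 4.25 = 0.1631 h⁻¹
e^(−kτ) = e^(−0.1631 × 4.49) = 0.4808
Accumulation ratio R = 1 / (1 − e^(−kτ)) = 1 / (1 − 0.4808) = 1.926
Steady-state peak = C₀ × R = 3.95 × 1.926 = 7.608 mg/L

7.6 mg/L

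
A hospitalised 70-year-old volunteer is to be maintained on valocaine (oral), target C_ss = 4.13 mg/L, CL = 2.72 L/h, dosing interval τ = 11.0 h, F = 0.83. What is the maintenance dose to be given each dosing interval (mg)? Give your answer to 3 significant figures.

At steady state, F × (Dose/τ) = Css × CL.
Dose = Css × CL × τ / F = 4.13 × 2.720 × 11.0 / 0.83 = 148.9 mg

149 mg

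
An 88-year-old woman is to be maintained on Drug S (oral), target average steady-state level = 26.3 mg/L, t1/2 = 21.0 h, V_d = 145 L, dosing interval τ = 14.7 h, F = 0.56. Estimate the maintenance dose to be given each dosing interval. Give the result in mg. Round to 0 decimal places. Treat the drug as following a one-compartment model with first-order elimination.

k = ln2 / t½ = 0.693147 / 21.0 = 0.03301 h⁻¹
CL = k × Vd = 0.03301 × 145 = 4.786 L/h
At steady state, F × (Dose/τ) = Css × CL.
Dose = Css × CL × τ / F = 26.3 × 4.786 × 14.7 / 0.56 = 3304 mg

3304 mg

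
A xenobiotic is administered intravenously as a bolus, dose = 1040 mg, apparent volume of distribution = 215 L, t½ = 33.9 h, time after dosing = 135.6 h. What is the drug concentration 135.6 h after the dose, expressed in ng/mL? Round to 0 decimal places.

302 ng/mL

C₀ = Dose / Vd = 1040 / 215 = 4.837 mg/L
k = ln2 / t½ = 0.693147 / 33.9 = 0.02045 h⁻¹
t / t½ = 135.6 / 33.9 = 4 half-lives
C = C₀ × (1/2)^4 = 4.837 × 0.06250 = 0.3023 mg/L
Convert: 0.3023 mg/L × 1000 = 302.3 ng/mL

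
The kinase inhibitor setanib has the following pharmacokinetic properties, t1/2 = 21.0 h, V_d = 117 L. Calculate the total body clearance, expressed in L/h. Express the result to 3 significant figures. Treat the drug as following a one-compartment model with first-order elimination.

k = ln2 / t½ = 0.693147 / 21.0 = 0.03301 h⁻¹
CL = k × Vd = 0.03301 × 117 = 3.862 L/h

3.86 L/h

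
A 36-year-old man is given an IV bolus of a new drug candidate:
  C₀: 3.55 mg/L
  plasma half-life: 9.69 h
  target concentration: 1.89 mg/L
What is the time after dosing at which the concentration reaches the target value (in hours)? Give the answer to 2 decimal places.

8.81 h

k = ln2 / t½ = 0.693147 / 9.69 = 0.07153 h⁻¹
t = ln(C₀ / C) / k = ln(3.550 / 1.89) / 0.07153
  = ln(1.878) / 0.07153 = 0.6302 / 0.07153 = 8.810 h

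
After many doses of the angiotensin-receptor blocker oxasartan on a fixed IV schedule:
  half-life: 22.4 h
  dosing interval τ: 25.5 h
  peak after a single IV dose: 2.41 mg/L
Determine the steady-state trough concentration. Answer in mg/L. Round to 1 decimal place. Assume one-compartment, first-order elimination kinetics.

k = ln2 / t½ = 0.693147 / 22.4 = 0.03094 h⁻¹
e^(−kτ) = e^(−0.03094 × 25.5) = 0.4543
Accumulation ratio R = 1 / (1 − e^(−kτ)) = 1 / (1 − 0.4543) = 1.833
Steady-state trough = C₀ × R × e^(−kτ) = 2.41 × 1.833 × 0.4543 = 2.007 mg/L

2.0 mg/L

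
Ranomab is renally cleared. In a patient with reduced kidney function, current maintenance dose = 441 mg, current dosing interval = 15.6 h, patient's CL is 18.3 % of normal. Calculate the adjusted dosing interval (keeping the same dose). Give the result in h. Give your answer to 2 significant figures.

To keep the same average steady-state level, dosing rate must scale with clearance.
CL ratio = 18.3 / 100 = 0.1830
New interval (same dose) = 15.6 / 0.1830 = 85.25 h

85 h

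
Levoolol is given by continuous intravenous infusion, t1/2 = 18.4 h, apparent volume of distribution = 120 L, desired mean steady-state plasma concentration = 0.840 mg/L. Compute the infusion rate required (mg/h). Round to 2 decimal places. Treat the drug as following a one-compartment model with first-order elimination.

3.80 mg/h

k = ln2 / t½ = 0.693147 / 18.4 = 0.03767 h⁻¹
CL = k × Vd = 0.03767 × 120 = 4.520 L/h
At steady state, infusion rate R₀ = Css × CL = 0.840 × 4.520 = 3.797 mg/h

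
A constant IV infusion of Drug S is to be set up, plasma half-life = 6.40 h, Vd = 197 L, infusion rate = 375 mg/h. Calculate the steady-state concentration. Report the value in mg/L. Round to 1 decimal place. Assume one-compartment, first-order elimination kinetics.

17.6 mg/L

k = ln2 / t½ = 0.693147 / 6.40 = 0.1083 h⁻¹
CL = k × Vd = 0.1083 × 197 = 21.34 L/h
At steady state Css = R₀ / CL = 375 / 21.34 = 17.57 mg/L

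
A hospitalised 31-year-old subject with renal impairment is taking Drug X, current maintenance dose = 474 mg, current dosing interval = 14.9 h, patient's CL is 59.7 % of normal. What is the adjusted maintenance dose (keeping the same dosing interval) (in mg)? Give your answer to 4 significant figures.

283.0 mg

To keep the same average steady-state level, dosing rate must scale with clearance.
CL ratio = 59.7 / 100 = 0.5970
New dose (same interval) = 474 × 0.5970 = 283.0 mg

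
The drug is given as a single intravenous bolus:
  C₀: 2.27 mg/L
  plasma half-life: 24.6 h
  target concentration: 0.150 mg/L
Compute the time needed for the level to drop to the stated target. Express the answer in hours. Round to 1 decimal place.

k = ln2 / t½ = 0.693147 / 24.6 = 0.02818 h⁻¹
t = ln(C₀ / C) / k = ln(2.270 / 0.150) / 0.02818
  = ln(15.13) / 0.02818 = 2.717 / 0.02818 = 96.42 h

96.4 h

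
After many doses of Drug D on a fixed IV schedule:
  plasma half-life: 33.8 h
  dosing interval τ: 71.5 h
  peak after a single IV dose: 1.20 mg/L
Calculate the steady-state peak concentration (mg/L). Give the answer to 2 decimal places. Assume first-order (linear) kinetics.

1.56 mg/L

k = ln2 / t½ = 0.693147 / 33.8 = 0.02051 h⁻¹
e^(−kτ) = e^(−0.02051 × 71.5) = 0.2307
Accumulation ratio R = 1 / (1 − e^(−kτ)) = 1 / (1 − 0.2307) = 1.300
Steady-state peak = C₀ × R = 1.20 × 1.300 = 1.560 mg/L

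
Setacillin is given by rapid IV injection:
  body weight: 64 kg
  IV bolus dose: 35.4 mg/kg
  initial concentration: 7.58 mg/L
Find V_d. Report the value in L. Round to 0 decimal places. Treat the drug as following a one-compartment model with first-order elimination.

Dose = 35.4 × 64 = 2266 mg
Vd = Dose / C₀ = 2266 / 7.58 = 298.9 L

299 L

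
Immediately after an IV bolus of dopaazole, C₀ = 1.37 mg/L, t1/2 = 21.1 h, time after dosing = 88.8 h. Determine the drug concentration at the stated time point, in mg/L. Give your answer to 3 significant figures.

0.0741 mg/L

k = ln2 / t½ = 0.693147 / 21.1 = 0.03285 h⁻¹
C = C₀ · e^(−k·t) = 1.370 × e^(−0.03285 × 88.8)
  = 1.370 × 0.05409 = 0.07410 mg/L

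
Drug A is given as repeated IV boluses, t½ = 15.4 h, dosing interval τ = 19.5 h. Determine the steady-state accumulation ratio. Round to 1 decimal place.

k = ln2 / t½ = 0.693147 / 15.4 = 0.04501 h⁻¹
e^(−kτ) = e^(−0.04501 × 19.5) = 0.4157
Accumulation ratio R = 1 / (1 − e^(−kτ)) = 1 / (1 − 0.4157) = 1.711

1.7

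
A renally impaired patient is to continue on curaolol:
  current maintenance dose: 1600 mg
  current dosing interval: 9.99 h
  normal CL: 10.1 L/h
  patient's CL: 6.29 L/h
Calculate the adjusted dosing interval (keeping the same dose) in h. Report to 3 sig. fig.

16.0 h

To keep the same average steady-state level, dosing rate must scale with clearance.
CL ratio = 6.29 / 10.1 = 0.6228
New interval (same dose) = 9.99 / 0.6228 = 16.04 h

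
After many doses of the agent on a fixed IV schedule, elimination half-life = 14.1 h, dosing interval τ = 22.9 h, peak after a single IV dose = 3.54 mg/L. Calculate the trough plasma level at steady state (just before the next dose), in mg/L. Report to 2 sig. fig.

1.7 mg/L

k = ln2 / t½ = 0.693147 / 14.1 = 0.04916 h⁻¹
e^(−kτ) = e^(−0.04916 × 22.9) = 0.3244
Accumulation ratio R = 1 / (1 − e^(−kτ)) = 1 / (1 − 0.3244) = 1.480
Steady-state trough = C₀ × R × e^(−kτ) = 3.54 × 1.480 × 0.3244 = 1.700 mg/L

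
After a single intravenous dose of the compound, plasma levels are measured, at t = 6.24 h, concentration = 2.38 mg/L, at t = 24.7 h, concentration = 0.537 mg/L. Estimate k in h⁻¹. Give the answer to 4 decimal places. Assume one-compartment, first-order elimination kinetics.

0.0807 h⁻¹

k = ln(C₁/C₂) / (t₂ − t₁) = ln(2.38/0.537) / (24.7 − 6.24)
  = 1.489 / 18.46 = 0.08066 h⁻¹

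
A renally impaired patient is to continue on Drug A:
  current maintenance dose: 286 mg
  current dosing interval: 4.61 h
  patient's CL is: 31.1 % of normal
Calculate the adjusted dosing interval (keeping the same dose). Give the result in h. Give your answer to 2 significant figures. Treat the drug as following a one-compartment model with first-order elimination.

15 h

To keep the same average steady-state level, dosing rate must scale with clearance.
CL ratio = 31.1 / 100 = 0.3110
New interval (same dose) = 4.61 / 0.3110 = 14.82 h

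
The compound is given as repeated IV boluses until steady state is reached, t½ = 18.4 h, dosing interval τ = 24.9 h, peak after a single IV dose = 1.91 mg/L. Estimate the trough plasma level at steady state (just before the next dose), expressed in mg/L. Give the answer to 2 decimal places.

k = ln2 / t½ = 0.693147 / 18.4 = 0.03767 h⁻¹
e^(−kτ) = e^(−0.03767 × 24.9) = 0.3914
Accumulation ratio R = 1 / (1 − e^(−kτ)) = 1 / (1 − 0.3914) = 1.643
Steady-state trough = C₀ × R × e^(−kτ) = 1.91 × 1.643 × 0.3914 = 1.228 mg/L

1.23 mg/L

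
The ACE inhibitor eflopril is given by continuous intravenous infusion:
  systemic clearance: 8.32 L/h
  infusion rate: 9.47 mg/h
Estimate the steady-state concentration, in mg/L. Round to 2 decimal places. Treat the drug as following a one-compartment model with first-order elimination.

1.14 mg/L

At steady state Css = R₀ / CL = 9.47 / 8.320 = 1.138 mg/L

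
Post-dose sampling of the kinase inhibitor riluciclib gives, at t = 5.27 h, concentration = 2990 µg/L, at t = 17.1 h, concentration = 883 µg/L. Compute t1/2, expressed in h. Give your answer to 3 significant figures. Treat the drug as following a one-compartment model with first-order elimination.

k = ln(C₁/C₂) / (t₂ − t₁) = ln(2990/883) / (17.1 − 5.27)
  = 1.220 / 11.83 = 0.1031 h⁻¹
t½ = ln2 / k = 0.693147 / 0.1031 = 6.723 h

6.72 h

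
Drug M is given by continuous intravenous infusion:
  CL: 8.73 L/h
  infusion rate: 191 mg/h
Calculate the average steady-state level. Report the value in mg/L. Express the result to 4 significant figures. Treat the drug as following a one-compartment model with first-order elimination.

21.88 mg/L

At steady state Css = R₀ / CL = 191 / 8.730 = 21.88 mg/L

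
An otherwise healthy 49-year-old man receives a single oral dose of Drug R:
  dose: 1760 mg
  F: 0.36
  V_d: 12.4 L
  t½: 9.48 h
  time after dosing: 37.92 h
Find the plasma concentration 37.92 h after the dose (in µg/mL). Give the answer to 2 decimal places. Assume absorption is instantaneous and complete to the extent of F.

Amount reaching circulation = F × Dose = 0.36 × 1760 = 633.6 mg
C₀ = F·Dose / Vd = 633.6 / 12.4 = 51.10 mg/L
k = ln2 / t½ = 0.693147 / 9.48 = 0.07312 h⁻¹
t / t½ = 37.92 / 9.48 = 4 half-lives
C = C₀ × (1/2)^4 = 51.10 × 0.06250 = 3.194 mg/L
(3.194 mg/L = 3.194 µg/mL)

3.19 µg/mL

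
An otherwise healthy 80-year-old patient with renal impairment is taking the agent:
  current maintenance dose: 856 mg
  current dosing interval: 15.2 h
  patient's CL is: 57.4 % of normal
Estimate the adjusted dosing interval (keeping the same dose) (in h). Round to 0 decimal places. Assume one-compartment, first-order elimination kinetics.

To keep the same average steady-state level, dosing rate must scale with clearance.
CL ratio = 57.4 / 100 = 0.5740
New interval (same dose) = 15.2 / 0.5740 = 26.48 h

26 h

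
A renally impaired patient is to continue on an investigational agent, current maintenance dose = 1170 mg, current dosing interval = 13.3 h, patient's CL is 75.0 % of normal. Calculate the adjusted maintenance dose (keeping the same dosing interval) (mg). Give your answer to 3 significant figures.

To keep the same average steady-state level, dosing rate must scale with clearance.
CL ratio = 75.0 / 100 = 0.7500
New dose (same interval) = 1170 × 0.7500 = 877.5 mg

878 mg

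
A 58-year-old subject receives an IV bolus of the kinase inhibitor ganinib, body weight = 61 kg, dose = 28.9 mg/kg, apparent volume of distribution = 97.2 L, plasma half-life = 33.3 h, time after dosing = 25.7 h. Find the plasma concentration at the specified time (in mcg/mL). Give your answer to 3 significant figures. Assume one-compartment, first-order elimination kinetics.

Total dose = 28.9 × 61 = 1763 mg
C₀ = Dose / Vd = 1763 / 97.2 = 18.14 mg/L
k = ln2 / t½ = 0.693147 / 33.3 = 0.02082 h⁻¹
C = C₀ · e^(−k·t) = 18.14 × e^(−0.02082 × 25.7)
  = 18.14 × 0.5856 = 10.62 mg/L
(10.62 mg/L = 10.62 mcg/mL)

10.6 mcg/mL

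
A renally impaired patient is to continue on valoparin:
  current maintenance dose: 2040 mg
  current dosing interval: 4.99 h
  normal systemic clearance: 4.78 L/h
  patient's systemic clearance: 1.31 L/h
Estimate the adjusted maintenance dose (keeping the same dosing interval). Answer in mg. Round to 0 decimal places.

To keep the same average steady-state level, dosing rate must scale with clearance.
CL ratio = 1.31 / 4.78 = 0.2741
New dose (same interval) = 2040 × 0.2741 = 559.2 mg

559 mg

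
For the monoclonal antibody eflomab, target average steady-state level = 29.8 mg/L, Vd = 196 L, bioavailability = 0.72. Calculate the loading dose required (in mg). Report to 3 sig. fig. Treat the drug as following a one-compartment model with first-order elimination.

8110 mg

LD = Css × Vd / F = 29.8 × 196 / 0.72 = 8112 mg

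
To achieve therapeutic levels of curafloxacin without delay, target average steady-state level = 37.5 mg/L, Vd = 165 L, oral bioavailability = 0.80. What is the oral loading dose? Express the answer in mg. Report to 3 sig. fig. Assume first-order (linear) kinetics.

7730 mg

LD = Css × Vd / F = 37.5 × 165 / 0.80 = 7734 mg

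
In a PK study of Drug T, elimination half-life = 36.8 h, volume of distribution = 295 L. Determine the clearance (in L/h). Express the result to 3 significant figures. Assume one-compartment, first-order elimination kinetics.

k = ln2 / t½ = 0.693147 / 36.8 = 0.01884 h⁻¹
CL = k × Vd = 0.01884 × 295 = 5.558 L/h

5.56 L/h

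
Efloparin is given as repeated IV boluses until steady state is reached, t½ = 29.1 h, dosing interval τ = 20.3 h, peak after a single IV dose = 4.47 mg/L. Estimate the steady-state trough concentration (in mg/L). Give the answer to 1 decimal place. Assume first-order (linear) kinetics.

k = ln2 / t½ = 0.693147 / 29.1 = 0.02382 h⁻¹
e^(−kτ) = e^(−0.02382 × 20.3) = 0.6166
Accumulation ratio R = 1 / (1 − e^(−kτ)) = 1 / (1 − 0.6166) = 2.608
Steady-state trough = C₀ × R × e^(−kτ) = 4.47 × 2.608 × 0.6166 = 7.188 mg/L

7.2 mg/L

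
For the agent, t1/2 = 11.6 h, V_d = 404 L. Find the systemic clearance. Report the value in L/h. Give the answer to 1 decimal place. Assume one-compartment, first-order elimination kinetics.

k = ln2 / t½ = 0.693147 / 11.6 = 0.05975 h⁻¹
CL = k × Vd = 0.05975 × 404 = 24.14 L/h

24.1 L/h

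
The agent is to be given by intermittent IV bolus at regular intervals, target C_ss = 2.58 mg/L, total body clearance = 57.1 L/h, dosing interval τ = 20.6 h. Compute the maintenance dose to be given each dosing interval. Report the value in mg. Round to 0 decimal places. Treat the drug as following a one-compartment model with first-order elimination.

3035 mg

At steady state, Dose/τ = Css × CL.
Dose = Css × CL × τ = 2.58 × 57.10 × 20.6 = 3035 mg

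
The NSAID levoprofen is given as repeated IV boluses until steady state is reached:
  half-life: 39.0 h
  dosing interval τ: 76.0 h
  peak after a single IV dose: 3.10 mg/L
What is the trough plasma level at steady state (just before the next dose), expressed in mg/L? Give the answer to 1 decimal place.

1.1 mg/L

k = ln2 / t½ = 0.693147 / 39.0 = 0.01777 h⁻¹
e^(−kτ) = e^(−0.01777 × 76.0) = 0.2591
Accumulation ratio R = 1 / (1 − e^(−kτ)) = 1 / (1 − 0.2591) = 1.350
Steady-state trough = C₀ × R × e^(−kτ) = 3.10 × 1.350 × 0.2591 = 1.084 mg/L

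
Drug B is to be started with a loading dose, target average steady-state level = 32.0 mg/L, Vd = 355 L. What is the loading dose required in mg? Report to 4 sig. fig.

11360 mg

LD = Css × Vd = 32.0 × 355 = 11360 mg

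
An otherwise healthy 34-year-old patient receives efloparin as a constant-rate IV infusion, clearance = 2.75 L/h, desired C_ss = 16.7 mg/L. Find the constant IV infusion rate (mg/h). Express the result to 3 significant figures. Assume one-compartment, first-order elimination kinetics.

45.9 mg/h

At steady state, infusion rate R₀ = Css × CL = 16.7 × 2.750 = 45.93 mg/h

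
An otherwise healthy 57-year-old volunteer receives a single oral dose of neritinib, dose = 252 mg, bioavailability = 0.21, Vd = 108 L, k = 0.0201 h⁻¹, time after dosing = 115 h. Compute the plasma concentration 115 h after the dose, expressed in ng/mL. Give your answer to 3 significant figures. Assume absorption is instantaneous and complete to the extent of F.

48.6 ng/mL

Amount reaching circulation = F × Dose = 0.21 × 252.0 = 52.92 mg
C₀ = F·Dose / Vd = 52.92 / 108 = 0.4900 mg/L
C = C₀ · e^(−k·t) = 0.4900 × e^(−0.02010 × 115)
  = 0.4900 × 0.09911 = 0.04856 mg/L
Convert: 0.04856 mg/L × 1000 = 48.56 ng/mL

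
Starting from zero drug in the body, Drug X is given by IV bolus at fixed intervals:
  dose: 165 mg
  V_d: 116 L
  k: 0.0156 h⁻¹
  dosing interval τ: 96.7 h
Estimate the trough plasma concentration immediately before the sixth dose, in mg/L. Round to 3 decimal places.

0.404 mg/L

C₀ per dose = Dose / Vd = 165 / 116 = 1.422 mg/L
Fraction remaining after one interval: r = e^(−kτ) = e^(−0.01560 × 96.7) = 0.2212
Before dose 6, 5 doses have been given (aged 1τ, 2τ, 3τ, 4τ, 5τ).
C_trough = C₀ × (r + r² + … + r^5) = C₀ × r(1−r^5)/(1−r)
        = 1.422 × 0.2212 × (1 − 0.0005296) / (1 − 0.2212) = 0.4037 mg/L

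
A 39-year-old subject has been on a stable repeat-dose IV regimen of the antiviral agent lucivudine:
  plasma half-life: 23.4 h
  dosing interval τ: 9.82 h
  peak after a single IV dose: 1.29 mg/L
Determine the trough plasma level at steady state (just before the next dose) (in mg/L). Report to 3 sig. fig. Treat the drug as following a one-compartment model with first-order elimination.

k = ln2 / t½ = 0.693147 / 23.4 = 0.02962 h⁻¹
e^(−kτ) = e^(−0.02962 × 9.82) = 0.7476
Accumulation ratio R = 1 / (1 − e^(−kτ)) = 1 / (1 − 0.7476) = 3.962
Steady-state trough = C₀ × R × e^(−kτ) = 1.29 × 3.962 × 0.7476 = 3.821 mg/L

3.82 mg/L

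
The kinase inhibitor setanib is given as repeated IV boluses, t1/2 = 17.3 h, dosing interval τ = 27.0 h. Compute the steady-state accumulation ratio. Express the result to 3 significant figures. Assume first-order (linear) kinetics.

1.51

k = ln2 / t½ = 0.693147 / 17.3 = 0.04007 h⁻¹
e^(−kτ) = e^(−0.04007 × 27.0) = 0.3390
Accumulation ratio R = 1 / (1 − e^(−kτ)) = 1 / (1 − 0.3390) = 1.513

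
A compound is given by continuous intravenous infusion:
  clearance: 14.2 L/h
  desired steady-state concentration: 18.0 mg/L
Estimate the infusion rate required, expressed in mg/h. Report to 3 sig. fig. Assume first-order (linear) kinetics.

256 mg/h

At steady state, infusion rate R₀ = Css × CL = 18.0 × 14.20 = 255.6 mg/h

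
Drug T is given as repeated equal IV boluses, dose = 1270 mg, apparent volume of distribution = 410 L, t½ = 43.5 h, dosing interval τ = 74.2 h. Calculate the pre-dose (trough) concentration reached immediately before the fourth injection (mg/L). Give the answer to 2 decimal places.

1.33 mg/L

C₀ per dose = Dose / Vd = 1270 / 410 = 3.098 mg/L
k = ln2 / t½ = 0.693147 / 43.5 = 0.01593 h⁻¹
Fraction remaining after one interval: r = e^(−kτ) = e^(−0.01593 × 74.2) = 0.3067
Before dose 4, 3 doses have been given (aged 1τ, 2τ, 3τ).
C_trough = C₀ × (r + r² + … + r^3) = C₀ × r(1−r^3)/(1−r)
        = 3.098 × 0.3067 × (1 − 0.02885) / (1 − 0.3067) = 1.331 mg/L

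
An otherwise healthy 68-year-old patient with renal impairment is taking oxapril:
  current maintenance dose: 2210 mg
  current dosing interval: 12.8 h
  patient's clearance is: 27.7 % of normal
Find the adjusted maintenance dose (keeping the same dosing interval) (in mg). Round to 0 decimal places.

To keep the same average steady-state level, dosing rate must scale with clearance.
CL ratio = 27.7 / 100 = 0.2770
New dose (same interval) = 2210 × 0.2770 = 612.2 mg

612 mg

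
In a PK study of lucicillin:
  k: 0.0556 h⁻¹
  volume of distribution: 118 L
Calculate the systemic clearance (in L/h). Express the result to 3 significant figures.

CL = k × Vd = 0.0556 × 118 = 6.561 L/h

6.56 L/h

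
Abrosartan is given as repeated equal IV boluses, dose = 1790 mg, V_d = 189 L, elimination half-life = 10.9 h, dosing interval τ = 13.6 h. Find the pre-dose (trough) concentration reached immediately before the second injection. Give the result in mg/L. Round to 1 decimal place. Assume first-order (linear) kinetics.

C₀ per dose = Dose / Vd = 1790 / 189 = 9.471 mg/L
k = ln2 / t½ = 0.693147 / 10.9 = 0.06359 h⁻¹
Fraction remaining after one interval: r = e^(−kτ) = e^(−0.06359 × 13.6) = 0.4211
Before dose 2, 1 dose has been given (aged 1τ).
C_trough = C₀ × r = 9.471 × 0.4211 = 3.988 mg/L

4.0 mg/L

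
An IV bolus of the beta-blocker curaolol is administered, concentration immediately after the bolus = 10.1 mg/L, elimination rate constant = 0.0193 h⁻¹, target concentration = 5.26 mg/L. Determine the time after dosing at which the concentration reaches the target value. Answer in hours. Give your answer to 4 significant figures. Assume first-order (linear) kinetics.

33.80 h

t = ln(C₀ / C) / k = ln(10.10 / 5.26) / 0.01930
  = ln(1.920) / 0.01930 = 0.6523 / 0.01930 = 33.80 h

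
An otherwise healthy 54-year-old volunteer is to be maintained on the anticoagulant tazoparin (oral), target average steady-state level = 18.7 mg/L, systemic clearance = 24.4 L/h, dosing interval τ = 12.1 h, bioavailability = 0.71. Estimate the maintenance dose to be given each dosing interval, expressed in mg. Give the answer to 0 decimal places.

At steady state, F × (Dose/τ) = Css × CL.
Dose = Css × CL × τ / F = 18.7 × 24.40 × 12.1 / 0.71 = 7776 mg

7776 mg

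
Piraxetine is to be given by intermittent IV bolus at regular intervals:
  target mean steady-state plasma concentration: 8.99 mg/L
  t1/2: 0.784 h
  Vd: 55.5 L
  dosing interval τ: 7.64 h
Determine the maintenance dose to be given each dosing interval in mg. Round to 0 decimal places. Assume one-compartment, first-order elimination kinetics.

3370 mg

k = ln2 / t½ = 0.693147 / 0.784 = 0.8841 h⁻¹
CL = k × Vd = 0.8841 × 55.5 = 49.07 L/h
At steady state, Dose/τ = Css × CL.
Dose = Css × CL × τ = 8.99 × 49.07 × 7.64 = 3370 mg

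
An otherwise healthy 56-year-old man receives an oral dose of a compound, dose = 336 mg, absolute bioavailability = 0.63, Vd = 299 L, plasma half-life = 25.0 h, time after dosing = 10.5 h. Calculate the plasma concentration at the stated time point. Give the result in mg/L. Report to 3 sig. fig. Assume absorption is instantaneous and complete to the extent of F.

0.529 mg/L

Amount reaching circulation = F × Dose = 0.63 × 336.0 = 211.7 mg
C₀ = F·Dose / Vd = 211.7 / 299 = 0.7080 mg/L
k = ln2 / t½ = 0.693147 / 25.0 = 0.02773 h⁻¹
C = C₀ · e^(−k·t) = 0.7080 × e^(−0.02773 × 10.5)
  = 0.7080 × 0.7474 = 0.5292 mg/L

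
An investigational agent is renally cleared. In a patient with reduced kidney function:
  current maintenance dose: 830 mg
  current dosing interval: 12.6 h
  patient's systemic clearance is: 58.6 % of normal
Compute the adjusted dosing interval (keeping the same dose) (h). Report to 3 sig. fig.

21.5 h

To keep the same average steady-state level, dosing rate must scale with clearance.
CL ratio = 58.6 / 100 = 0.5860
New interval (same dose) = 12.6 / 0.5860 = 21.50 h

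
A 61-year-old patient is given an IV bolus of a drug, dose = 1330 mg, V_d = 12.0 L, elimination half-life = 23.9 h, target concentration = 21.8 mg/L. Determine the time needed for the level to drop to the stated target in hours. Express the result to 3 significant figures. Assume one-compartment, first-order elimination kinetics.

C₀ = Dose / Vd = 1330 / 12.0 = 110.8 mg/L
k = ln2 / t½ = 0.693147 / 23.9 = 0.02900 h⁻¹
t = ln(C₀ / C) / k = ln(110.8 / 21.8) / 0.02900
  = ln(5.083) / 0.02900 = 1.626 / 0.02900 = 56.07 h

56.1 h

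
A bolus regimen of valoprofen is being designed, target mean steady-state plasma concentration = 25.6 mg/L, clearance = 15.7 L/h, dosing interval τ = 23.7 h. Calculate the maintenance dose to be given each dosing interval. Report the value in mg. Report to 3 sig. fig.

At steady state, Dose/τ = Css × CL.
Dose = Css × CL × τ = 25.6 × 15.70 × 23.7 = 9526 mg

9530 mg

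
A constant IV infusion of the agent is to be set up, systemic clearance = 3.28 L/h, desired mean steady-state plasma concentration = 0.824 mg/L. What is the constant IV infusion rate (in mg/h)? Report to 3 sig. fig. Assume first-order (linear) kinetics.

2.70 mg/h

At steady state, infusion rate R₀ = Css × CL = 0.824 × 3.280 = 2.703 mg/h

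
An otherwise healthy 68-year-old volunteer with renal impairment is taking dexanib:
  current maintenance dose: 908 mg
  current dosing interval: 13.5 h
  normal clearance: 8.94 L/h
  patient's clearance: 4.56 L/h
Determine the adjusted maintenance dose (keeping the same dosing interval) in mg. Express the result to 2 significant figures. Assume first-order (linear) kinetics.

460 mg

To keep the same average steady-state level, dosing rate must scale with clearance.
CL ratio = 4.56 / 8.94 = 0.5101
New dose (same interval) = 908 × 0.5101 = 463.2 mg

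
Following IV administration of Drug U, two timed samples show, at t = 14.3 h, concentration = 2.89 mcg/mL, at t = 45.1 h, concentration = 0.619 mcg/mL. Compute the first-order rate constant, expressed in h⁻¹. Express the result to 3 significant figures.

0.0500 h⁻¹

k = ln(C₁/C₂) / (t₂ − t₁) = ln(2.89/0.619) / (45.1 − 14.3)
  = 1.541 / 30.80 = 0.05003 h⁻¹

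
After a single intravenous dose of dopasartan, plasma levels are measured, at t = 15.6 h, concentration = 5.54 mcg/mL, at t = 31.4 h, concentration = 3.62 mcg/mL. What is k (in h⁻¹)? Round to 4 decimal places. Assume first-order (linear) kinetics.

k = ln(C₁/C₂) / (t₂ − t₁) = ln(5.54/3.62) / (31.4 − 15.6)
  = 0.4255 / 15.80 = 0.02693 h⁻¹

0.0269 h⁻¹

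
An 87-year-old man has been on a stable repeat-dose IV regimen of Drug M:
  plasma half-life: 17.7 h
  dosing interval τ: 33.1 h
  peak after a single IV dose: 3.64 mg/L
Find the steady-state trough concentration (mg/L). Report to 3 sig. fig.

1.37 mg/L

k = ln2 / t½ = 0.693147 / 17.7 = 0.03916 h⁻¹
e^(−kτ) = e^(−0.03916 × 33.1) = 0.2736
Accumulation ratio R = 1 / (1 − e^(−kτ)) = 1 / (1 − 0.2736) = 1.377
Steady-state trough = C₀ × R × e^(−kτ) = 3.64 × 1.377 × 0.2736 = 1.371 mg/L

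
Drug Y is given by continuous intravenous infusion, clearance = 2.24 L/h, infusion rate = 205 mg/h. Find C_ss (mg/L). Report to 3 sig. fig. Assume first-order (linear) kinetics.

At steady state Css = R₀ / CL = 205 / 2.240 = 91.52 mg/L

91.5 mg/L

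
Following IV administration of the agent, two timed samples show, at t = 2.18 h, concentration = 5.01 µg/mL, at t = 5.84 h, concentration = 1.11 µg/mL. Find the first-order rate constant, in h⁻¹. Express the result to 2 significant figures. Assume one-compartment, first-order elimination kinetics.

0.41 h⁻¹

k = ln(C₁/C₂) / (t₂ − t₁) = ln(5.01/1.11) / (5.84 − 2.18)
  = 1.507 / 3.660 = 0.4117 h⁻¹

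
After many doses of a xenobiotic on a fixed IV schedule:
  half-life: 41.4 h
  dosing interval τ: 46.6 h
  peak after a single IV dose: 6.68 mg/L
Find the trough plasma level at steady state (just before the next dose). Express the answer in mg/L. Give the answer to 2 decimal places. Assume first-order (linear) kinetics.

k = ln2 / t½ = 0.693147 / 41.4 = 0.01674 h⁻¹
e^(−kτ) = e^(−0.01674 × 46.6) = 0.4584
Accumulation ratio R = 1 / (1 − e^(−kτ)) = 1 / (1 − 0.4584) = 1.846
Steady-state trough = C₀ × R × e^(−kτ) = 6.68 × 1.846 × 0.4584 = 5.653 mg/L

5.65 mg/L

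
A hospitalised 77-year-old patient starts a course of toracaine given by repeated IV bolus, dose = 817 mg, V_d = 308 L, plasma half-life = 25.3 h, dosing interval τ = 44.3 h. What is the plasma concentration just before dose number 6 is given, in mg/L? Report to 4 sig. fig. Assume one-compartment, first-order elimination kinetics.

C₀ per dose = Dose / Vd = 817 / 308 = 2.653 mg/L
k = ln2 / t½ = 0.693147 / 25.3 = 0.02740 h⁻¹
Fraction remaining after one interval: r = e^(−kτ) = e^(−0.02740 × 44.3) = 0.2971
Before dose 6, 5 doses have been given (aged 1τ, 2τ, 3τ, 4τ, 5τ).
C_trough = C₀ × (r + r² + … + r^5) = C₀ × r(1−r^5)/(1−r)
        = 2.653 × 0.2971 × (1 − 0.002315) / (1 − 0.2971) = 1.119 mg/L

1.119 mg/L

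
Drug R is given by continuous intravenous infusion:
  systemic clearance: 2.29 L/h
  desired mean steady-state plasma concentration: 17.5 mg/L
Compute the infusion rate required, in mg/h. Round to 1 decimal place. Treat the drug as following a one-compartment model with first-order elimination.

At steady state, infusion rate R₀ = Css × CL = 17.5 × 2.290 = 40.08 mg/h

40.1 mg/h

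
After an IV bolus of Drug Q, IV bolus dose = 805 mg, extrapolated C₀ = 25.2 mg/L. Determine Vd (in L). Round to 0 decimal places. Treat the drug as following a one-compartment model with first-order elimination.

Vd = Dose / C₀ = 805.0 / 25.2 = 31.94 L

32 L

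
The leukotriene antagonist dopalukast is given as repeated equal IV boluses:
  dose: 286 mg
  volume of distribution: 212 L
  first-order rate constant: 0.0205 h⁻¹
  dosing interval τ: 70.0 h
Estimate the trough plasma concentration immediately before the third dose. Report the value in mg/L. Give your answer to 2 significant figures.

0.40 mg/L

C₀ per dose = Dose / Vd = 286 / 212 = 1.349 mg/L
Fraction remaining after one interval: r = e^(−kτ) = e^(−0.02050 × 70.0) = 0.2381
Before dose 3, 2 doses have been given (aged 1τ, 2τ).
C_trough = C₀ × (r + r²) = 1.349 × (0.2381 + 0.05669) = 0.3977 mg/L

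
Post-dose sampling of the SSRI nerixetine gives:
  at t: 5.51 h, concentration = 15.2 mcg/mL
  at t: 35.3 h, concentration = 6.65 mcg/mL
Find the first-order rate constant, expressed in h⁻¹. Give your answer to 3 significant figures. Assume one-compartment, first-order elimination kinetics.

0.0278 h⁻¹

k = ln(C₁/C₂) / (t₂ − t₁) = ln(15.2/6.65) / (35.3 − 5.51)
  = 0.8267 / 29.79 = 0.02775 h⁻¹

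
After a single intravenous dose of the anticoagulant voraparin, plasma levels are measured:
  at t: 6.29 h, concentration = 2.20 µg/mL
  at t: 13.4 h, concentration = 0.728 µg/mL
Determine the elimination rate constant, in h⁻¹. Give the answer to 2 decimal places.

k = ln(C₁/C₂) / (t₂ − t₁) = ln(2.20/0.728) / (13.4 − 6.29)
  = 1.106 / 7.110 = 0.1556 h⁻¹

0.16 h⁻¹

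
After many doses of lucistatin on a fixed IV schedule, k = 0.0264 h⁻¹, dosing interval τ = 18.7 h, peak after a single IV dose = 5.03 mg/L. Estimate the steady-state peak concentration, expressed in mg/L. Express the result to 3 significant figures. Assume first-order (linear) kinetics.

12.9 mg/L

e^(−kτ) = e^(−0.02640 × 18.7) = 0.6104
Accumulation ratio R = 1 / (1 − e^(−kτ)) = 1 / (1 − 0.6104) = 2.567
Steady-state peak = C₀ × R = 5.03 × 2.567 = 12.91 mg/L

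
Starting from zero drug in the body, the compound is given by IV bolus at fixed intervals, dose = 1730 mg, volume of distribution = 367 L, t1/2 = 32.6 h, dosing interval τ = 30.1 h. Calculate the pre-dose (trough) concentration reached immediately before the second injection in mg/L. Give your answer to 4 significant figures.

C₀ per dose = Dose / Vd = 1730 / 367 = 4.714 mg/L
k = ln2 / t½ = 0.693147 / 32.6 = 0.02126 h⁻¹
Fraction remaining after one interval: r = e^(−kτ) = e^(−0.02126 × 30.1) = 0.5273
Before dose 2, 1 dose has been given (aged 1τ).
C_trough = C₀ × r = 4.714 × 0.5273 = 2.486 mg/L

2.486 mg/L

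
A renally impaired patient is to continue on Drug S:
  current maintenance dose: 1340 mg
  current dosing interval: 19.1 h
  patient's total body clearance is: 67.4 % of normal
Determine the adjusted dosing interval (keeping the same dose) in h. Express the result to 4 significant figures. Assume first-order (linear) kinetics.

To keep the same average steady-state level, dosing rate must scale with clearance.
CL ratio = 67.4 / 100 = 0.6740
New interval (same dose) = 19.1 / 0.6740 = 28.34 h

28.34 h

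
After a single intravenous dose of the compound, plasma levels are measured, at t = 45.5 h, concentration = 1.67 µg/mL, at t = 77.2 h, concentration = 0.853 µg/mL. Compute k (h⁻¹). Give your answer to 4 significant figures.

k = ln(C₁/C₂) / (t₂ − t₁) = ln(1.67/0.853) / (77.2 − 45.5)
  = 0.6718 / 31.70 = 0.02119 h⁻¹

0.02119 h⁻¹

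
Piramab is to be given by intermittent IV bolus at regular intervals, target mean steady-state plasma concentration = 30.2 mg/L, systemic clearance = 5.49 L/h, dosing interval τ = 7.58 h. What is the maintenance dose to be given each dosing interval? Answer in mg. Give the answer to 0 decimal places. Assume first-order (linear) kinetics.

At steady state, Dose/τ = Css × CL.
Dose = Css × CL × τ = 30.2 × 5.490 × 7.58 = 1257 mg

1257 mg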